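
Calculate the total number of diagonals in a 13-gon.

Total line segments between 13 vertices = C(13,2) = 78.
Subtract the 13 sides: 78 - 13 = 65 diagonals.

65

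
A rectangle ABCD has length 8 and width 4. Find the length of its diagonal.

A rectangle's diagonal splits it into two right triangles, with the diagonal as the hypotenuse.
By the Pythagorean theorem, d^2 = 8^2 + 4^2 = 80.
Therefore d = sqrt(80) = 4*sqrt(5).

4*sqrt(5)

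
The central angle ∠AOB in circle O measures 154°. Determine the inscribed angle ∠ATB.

By the inscribed angle theorem, the inscribed angle is half the central angle.
Inscribed angle = 154° / 2 = 77°

77°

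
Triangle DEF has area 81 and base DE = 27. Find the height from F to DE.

Rearranging the area formula Area = (1/2) * base * height:
height = 2 * Area / base = 2 * 81 / 27 = 6.

6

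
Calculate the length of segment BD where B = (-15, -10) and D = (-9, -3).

d = sqrt((6)^2 + (7)^2) = sqrt(85)

sqrt(85)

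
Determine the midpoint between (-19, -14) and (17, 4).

The midpoint is the average of the coordinates:
x: (-19 + 17)/2 = -1
y: (-14 + 4)/2 = -5
Midpoint = (-1, -5)

(-1, -5)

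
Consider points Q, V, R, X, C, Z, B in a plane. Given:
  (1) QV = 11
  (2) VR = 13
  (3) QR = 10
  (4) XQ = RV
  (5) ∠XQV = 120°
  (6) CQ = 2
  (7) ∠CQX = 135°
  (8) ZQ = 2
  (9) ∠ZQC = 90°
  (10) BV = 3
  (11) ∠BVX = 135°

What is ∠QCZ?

Step 1: By the law of cosines on triangle CQZ: CZ² = 2² + 2² − 2·2·2·cos(90°) = 8, so CZ = 2·√2.
Step 2: By the inverse law of cosines on triangle QCZ: cos(∠QCZ) = (2² + (2·√2)² − 2²) / (2·2·2·√2) = 8/11.31 = 0.7071, so ∠QCZ = 45°.

Therefore, the measure of angle ∠QCZ = 45°.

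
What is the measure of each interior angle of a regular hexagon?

Each interior angle of a regular n-gon is (n - 2) * 180 / n.
For n = 6: (6 - 2) * 180 / 6 = 720/6 = 120 degrees.

120 degrees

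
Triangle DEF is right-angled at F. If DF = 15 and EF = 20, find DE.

DE = sqrt(15^2 + 20^2) = sqrt(625) = 25

25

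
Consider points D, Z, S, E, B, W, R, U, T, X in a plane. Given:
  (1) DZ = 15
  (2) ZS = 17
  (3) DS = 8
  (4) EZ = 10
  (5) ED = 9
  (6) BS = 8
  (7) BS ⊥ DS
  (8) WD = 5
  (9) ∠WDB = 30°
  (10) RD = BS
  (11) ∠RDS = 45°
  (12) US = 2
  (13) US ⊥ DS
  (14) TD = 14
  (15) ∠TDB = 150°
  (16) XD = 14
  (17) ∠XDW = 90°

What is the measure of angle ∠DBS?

Step 1: By the law of cosines on triangle BSD: BD² = 8² + 8² − 2·8·8·cos(90°) = 128, so BD = 8·√2.
Step 2: By the inverse law of cosines on triangle DBS: cos(∠DBS) = ((8·√2)² + 8² − 8²) / (2·8·√2·8) = 128/181.02 = 0.7071, so ∠DBS = 45°.

Therefore, the measure of angle ∠DBS = 45°.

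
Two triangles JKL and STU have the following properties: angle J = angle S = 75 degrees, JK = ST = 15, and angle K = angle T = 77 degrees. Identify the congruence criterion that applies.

The given information provides:
angle J = angle S = 75 degrees, JK = ST = 15, and angle K = angle T = 77 degrees
This matches the ASA congruence theorem.
Two pairs of corresponding angles and the included side are equal (Angle-Side-Angle).

ASA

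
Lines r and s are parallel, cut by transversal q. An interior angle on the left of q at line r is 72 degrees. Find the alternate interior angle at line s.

Alternate interior angles lie on opposite sides of the transversal, between the parallel lines.
By the alternate interior angle theorem, they are equal: 72 degrees.

72 degrees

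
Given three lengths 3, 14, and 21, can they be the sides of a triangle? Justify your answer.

The longest side is 21. The other two sides sum to 3 + 14 = 17.
Since 17 ≤ 21, the two shorter sides cannot reach around to close the triangle.

No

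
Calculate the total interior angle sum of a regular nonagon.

The sum of interior angles of an n-sided polygon is (n - 2) * 180.
For n = 9: (9 - 2) * 180 = 7 * 180 = 1260 degrees.

1260 degrees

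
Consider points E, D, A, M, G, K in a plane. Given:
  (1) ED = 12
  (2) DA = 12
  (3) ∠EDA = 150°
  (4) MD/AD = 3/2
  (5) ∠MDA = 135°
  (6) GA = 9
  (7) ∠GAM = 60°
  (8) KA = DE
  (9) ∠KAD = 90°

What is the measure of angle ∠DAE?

Step 1: By the law of cosines on triangle ADE: AE² = 12² + 12² − 2·12·12·cos(150°) = 537.42, so AE ≈ 23.18.
Step 2: By the inverse law of cosines on triangle DAE: cos(∠DAE) = (12² + 23.18² − 12²) / (2·12·23.18) = 537.42/556.37 = 0.9659, so ∠DAE = 15°.

Therefore, the measure of angle ∠DAE = 15°.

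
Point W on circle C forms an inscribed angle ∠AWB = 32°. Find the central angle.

Central angle = 2 × 32° = 64° (inscribed angle theorem).

64°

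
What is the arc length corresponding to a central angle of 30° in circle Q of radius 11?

The full circumference is 2πr = 2π(11) = 22*pi.
The arc spans 30° out of 360°, which is a fraction of 1/12.
Arc length = 22*pi × 1/12 = 11*pi/6.

11*pi/6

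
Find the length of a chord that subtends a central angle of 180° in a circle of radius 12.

Chord length = 2r sin(θ/2)
= 2 × 12 × sin(180°/2)
= 2 × 12 × sin(90°)
= 24

24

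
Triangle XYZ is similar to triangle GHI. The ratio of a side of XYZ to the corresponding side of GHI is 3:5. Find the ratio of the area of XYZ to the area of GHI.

Area ratio = (side ratio)^2 = (3/5)^2 = 9:25.

9:25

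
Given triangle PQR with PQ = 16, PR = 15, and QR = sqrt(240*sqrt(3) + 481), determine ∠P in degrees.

When all three sides of a triangle are known, the law of cosines can be rearranged to find any angle.
cos(C) = (a² + b² - c²) / (2ab) gives cos(P) = -sqrt(3)/2.
Taking the inverse cosine: P = 150°.

150°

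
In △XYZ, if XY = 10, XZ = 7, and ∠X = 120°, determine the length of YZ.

Law of cosines: YZ^2 = 10^2 + 7^2 - 2(10)(7)cos(120°) = 219, so YZ = sqrt(219).

sqrt(219)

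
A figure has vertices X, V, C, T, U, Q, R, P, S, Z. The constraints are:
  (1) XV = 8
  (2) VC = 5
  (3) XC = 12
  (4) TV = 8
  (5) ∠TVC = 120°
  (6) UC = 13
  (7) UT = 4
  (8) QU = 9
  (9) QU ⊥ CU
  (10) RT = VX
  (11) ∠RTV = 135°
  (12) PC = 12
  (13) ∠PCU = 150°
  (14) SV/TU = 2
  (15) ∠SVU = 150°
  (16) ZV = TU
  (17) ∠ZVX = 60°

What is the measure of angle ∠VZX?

From the given relations: ZV = TU = 4.
Step 1: By the law of cosines on triangle ZVX: ZX² = 4² + 8² − 2·4·8·cos(60°) = 48, so ZX = 4·√3.
Step 2: By the inverse law of cosines on triangle VZX: cos(∠VZX) = (4² + (4·√3)² − 8²) / (2·4·4·√3) = 0/55.43 = 0, so ∠VZX = 90°.

Therefore, the measure of angle ∠VZX = 90°.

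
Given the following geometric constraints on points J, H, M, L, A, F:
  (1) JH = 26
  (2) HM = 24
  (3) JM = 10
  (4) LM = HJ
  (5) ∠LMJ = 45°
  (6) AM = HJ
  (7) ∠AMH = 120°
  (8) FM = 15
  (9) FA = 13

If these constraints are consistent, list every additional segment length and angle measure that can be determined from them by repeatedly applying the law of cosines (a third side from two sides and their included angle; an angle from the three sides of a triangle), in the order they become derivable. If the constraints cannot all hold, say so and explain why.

The constraints are consistent. Derivable facts, in order:
After 1 step:
- HA ≈ 43.31
- JL ≈ 20.21
- ∠AFM = 136.31°
- ∠AMF = 20.21°
- ∠FAM = 23.49°
- ∠HJM = 67.38°
- ∠HMJ = 90°
- ∠JHM = 22.62°
After 2 steps:
- ∠AHM = 31.32°
- ∠HAM = 28.68°
- ∠JLM = 20.48°
- ∠LJM = 114.52°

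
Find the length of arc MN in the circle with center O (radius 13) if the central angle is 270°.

Arc length = 2πr × θ/360
= 2π × 13 × 3/4
= 39*pi/2

39*pi/2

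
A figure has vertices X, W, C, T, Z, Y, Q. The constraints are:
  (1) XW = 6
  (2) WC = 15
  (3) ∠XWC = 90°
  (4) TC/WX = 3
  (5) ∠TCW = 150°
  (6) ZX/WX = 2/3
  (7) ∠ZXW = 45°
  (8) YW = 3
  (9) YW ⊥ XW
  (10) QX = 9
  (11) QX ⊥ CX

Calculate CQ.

Step 1: By the law of cosines on triangle CWX: CX² = 15² + 6² − 2·15·6·cos(90°) = 261, so CX = 3·√29.
Step 2: By the law of cosines on triangle CXQ: CQ² = (3·√29)² + 9² − 2·3·√29·9·cos(90°) = 342, so CQ = 3·√38.

Therefore, the length of CQ = 3·√38.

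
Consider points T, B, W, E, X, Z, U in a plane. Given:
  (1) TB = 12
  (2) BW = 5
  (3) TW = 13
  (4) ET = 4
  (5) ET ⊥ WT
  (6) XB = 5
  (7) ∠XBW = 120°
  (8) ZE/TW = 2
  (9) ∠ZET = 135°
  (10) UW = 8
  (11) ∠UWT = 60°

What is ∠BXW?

Step 1: By the law of cosines on triangle XBW: XW² = 5² + 5² − 2·5·5·cos(120°) = 75, so XW = 5·√3.
Step 2: By the inverse law of cosines on triangle BXW: cos(∠BXW) = (5² + (5·√3)² − 5²) / (2·5·5·√3) = 75/86.6 = 0.866, so ∠BXW = 30°.

Therefore, the measure of angle ∠BXW = 30°.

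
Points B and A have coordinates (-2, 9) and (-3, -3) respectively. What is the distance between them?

d = sqrt((-1)^2 + (-12)^2) = sqrt(145)

sqrt(145)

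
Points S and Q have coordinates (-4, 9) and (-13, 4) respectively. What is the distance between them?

d = sqrt((-9)^2 + (-5)^2) = sqrt(106)

sqrt(106)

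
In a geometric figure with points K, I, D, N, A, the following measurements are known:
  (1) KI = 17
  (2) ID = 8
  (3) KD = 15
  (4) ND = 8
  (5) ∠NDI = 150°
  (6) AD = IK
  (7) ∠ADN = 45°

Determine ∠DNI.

Step 1: By the law of cosines on triangle NDI: NI² = 8² + 8² − 2·8·8·cos(150°) = 238.85, so NI ≈ 15.45.
Step 2: By the inverse law of cosines on triangle DNI: cos(∠DNI) = (8² + 15.45² − 8²) / (2·8·15.45) = 238.85/247.28 = 0.9659, so ∠DNI = 15°.

Therefore, the measure of angle ∠DNI = 15°.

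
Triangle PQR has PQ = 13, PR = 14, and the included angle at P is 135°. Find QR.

By the law of cosines: QR^2 = PQ^2 + PR^2 - 2*PQ*PR*cos(P)
QR^2 = 13^2 + 14^2 - 2*13*14*cos(135°)
QR^2 = 169 + 196 - 364*(-sqrt(2)/2)
QR^2 = 182*sqrt(2) + 365
QR = sqrt(182*sqrt(2) + 365)

sqrt(182*sqrt(2) + 365)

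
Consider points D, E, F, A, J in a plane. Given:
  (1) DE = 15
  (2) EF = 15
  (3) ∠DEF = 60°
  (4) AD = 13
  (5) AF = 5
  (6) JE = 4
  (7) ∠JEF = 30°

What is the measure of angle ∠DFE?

Step 1: By the law of cosines on triangle FED: FD² = 15² + 15² − 2·15·15·cos(60°) = 225, so FD = 15.
Step 2: By the inverse law of cosines on triangle DFE: cos(∠DFE) = (15² + 15² − 15²) / (2·15·15) = 225/450 = 0.5, so ∠DFE = 60°.

Therefore, the measure of angle ∠DFE = 60°.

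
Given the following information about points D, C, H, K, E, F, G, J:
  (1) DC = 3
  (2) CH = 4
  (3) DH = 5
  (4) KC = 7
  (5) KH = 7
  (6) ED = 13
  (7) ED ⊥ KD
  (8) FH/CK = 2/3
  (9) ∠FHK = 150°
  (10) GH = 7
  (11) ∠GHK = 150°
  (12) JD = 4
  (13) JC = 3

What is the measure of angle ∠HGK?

Step 1: By the law of cosines on triangle GHK: GK² = 7² + 7² − 2·7·7·cos(150°) = 182.87, so GK ≈ 13.52.
Step 2: By the inverse law of cosines on triangle HGK: cos(∠HGK) = (7² + 13.52² − 7²) / (2·7·13.52) = 182.87/189.32 = 0.9659, so ∠HGK = 15°.

Therefore, the measure of angle ∠HGK = 15°.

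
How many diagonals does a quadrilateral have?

Total line segments between 4 vertices = C(4,2) = 6.
Subtract the 4 sides: 6 - 4 = 2 diagonals.

2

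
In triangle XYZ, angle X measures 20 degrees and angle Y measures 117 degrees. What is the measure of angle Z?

angle Z = 180 - 20 - 117 = 43 degrees.

43 degrees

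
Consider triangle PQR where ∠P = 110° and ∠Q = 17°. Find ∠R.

Let angle R = x. Then 110 + 17 + x = 180.
x = 180 - 127 = 53 degrees.

53 degrees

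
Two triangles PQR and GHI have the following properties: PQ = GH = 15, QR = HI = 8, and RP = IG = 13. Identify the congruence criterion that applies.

Consider the given information: PQ = GH = 15, QR = HI = 8, and RP = IG = 13
This is not SAS or AAS: SAS requires two sides and the included angle between them. AAS requires two angles and a non-included side.
The correct criterion is SSS. All three pairs of corresponding sides are equal (Side-Side-Side).

SSS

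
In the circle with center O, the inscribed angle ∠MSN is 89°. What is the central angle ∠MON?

By the inscribed angle theorem, the central angle is twice the inscribed angle.
Central angle = 2 × 89° = 178°

178°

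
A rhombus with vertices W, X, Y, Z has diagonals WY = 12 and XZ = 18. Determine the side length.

The diagonals of a rhombus bisect each other at right angles.
Half-diagonals: 12/2 = 6 and 18/2 = 9
side = sqrt(6^2 + 9^2)
side = sqrt(36 + 81)
side = sqrt(117) = 3*sqrt(13)

3*sqrt(13)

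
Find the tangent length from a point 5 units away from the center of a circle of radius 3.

tangent = √(d² - r²) = √(5² - 3²) = √(25 - 9) = √16 = 4

4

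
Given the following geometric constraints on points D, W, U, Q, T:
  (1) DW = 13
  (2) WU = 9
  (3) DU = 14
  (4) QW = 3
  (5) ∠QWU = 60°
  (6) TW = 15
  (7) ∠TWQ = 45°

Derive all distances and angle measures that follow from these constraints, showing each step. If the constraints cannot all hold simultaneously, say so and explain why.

The constraints are consistent.

Step 1: From UW = 9, WQ = 3, and ∠UWQ = 60°, by the law of cosines:
  UQ² = UW² + WQ² - 2·UW·WQ·cos(60°) = 81 + 9 - 27 = 63
  UQ = 3·√7

Step 2: From QW = 3, WT = 15, and ∠QWT = 45°, by the law of cosines:
  QT² = QW² + WT² - 2·QW·WT·cos(45°) = 9 + 225 - 63.64 = 170.4
  QT ≈ 13.05

Step 3: From DU = 14, DW = 13, UW = 9, by the inverse law of cosines:
  cos(∠UDW) = (DU² + DW² - UW²) / (2·DU·DW)
  ∠UDW = 38.72°

Step 4: From WD = 13, WU = 9, DU = 14, by the inverse law of cosines:
  cos(∠DWU) = (WD² + WU² - DU²) / (2·WD·WU)
  ∠DWU = 76.66°

Step 5: From UD = 14, UW = 9, DW = 13, by the inverse law of cosines:
  cos(∠DUW) = (UD² + UW² - DW²) / (2·UD·UW)
  ∠DUW = 64.62°

Step 6: From UQ = 3·√7, UW = 9, QW = 3, by the inverse law of cosines:
  cos(∠QUW) = (UQ² + UW² - QW²) / (2·UQ·UW)
  ∠QUW = 19.11°

Step 7: From QT = 13.05, QW = 3, TW = 15, by the inverse law of cosines:
  cos(∠TQW) = (QT² + QW² - TW²) / (2·QT·QW)
  ∠TQW = 125.65°

Step 8: From QU = 3·√7, QW = 3, UW = 9, by the inverse law of cosines:
  cos(∠UQW) = (QU² + QW² - UW²) / (2·QU·QW)
  ∠UQW = 100.89°

Step 9: From TQ = 13.05, TW = 15, QW = 3, by the inverse law of cosines:
  cos(∠QTW) = (TQ² + TW² - QW²) / (2·TQ·TW)
  ∠QTW = 9.35°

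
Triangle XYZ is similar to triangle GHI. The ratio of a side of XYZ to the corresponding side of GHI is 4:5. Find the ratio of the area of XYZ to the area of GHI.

The ratio of areas of similar triangles equals the square of the side ratio.
Side ratio = 4:5
Area ratio = (4/5)^2 = 16/25 = 16:25

16:25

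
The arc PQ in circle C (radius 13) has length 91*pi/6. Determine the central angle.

θ = 360 × 91*pi/6 / (2π × 13) = 210° (rearranging arc length formula).

210°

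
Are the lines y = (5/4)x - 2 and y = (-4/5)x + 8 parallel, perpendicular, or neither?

Slope of line 1: m1 = 5/4
Slope of line 2: m2 = -4/5
Two lines are perpendicular when the product of their slopes is -1 (negative reciprocals).
m1 * m2 = (5/4) * (-4/5) = -1, confirming perpendicularity.

Perpendicular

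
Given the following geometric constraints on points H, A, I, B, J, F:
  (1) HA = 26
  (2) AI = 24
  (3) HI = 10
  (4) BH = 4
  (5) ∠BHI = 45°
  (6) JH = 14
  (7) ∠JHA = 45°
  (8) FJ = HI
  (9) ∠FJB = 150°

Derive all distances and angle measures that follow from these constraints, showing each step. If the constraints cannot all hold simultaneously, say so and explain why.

The constraints are consistent.

From the given relations:
  FJ = HI = 10

Step 1: From AH = 26, HJ = 14, and ∠AHJ = 45°, by the law of cosines:
  AJ² = AH² + HJ² - 2·AH·HJ·cos(45°) = 676 + 196 - 514.8 = 357.2
  AJ ≈ 18.9

Step 2: From IH = 10, HB = 4, and ∠IHB = 45°, by the law of cosines:
  IB² = IH² + HB² - 2·IH·HB·cos(45°) = 100 + 16 - 56.57 = 59.43
  IB ≈ 7.71

Step 3: From HA = 26, HI = 10, AI = 24, by the inverse law of cosines:
  cos(∠AHI) = (HA² + HI² - AI²) / (2·HA·HI)
  ∠AHI = 67.38°

Step 4: From AH = 26, AI = 24, HI = 10, by the inverse law of cosines:
  cos(∠HAI) = (AH² + AI² - HI²) / (2·AH·AI)
  ∠HAI = 22.62°

Step 5: From IA = 24, IH = 10, AH = 26, by the inverse law of cosines:
  cos(∠AIH) = (IA² + IH² - AH²) / (2·IA·IH)
  ∠AIH = 90°

Step 6: From AH = 26, AJ = 18.9, HJ = 14, by the inverse law of cosines:
  cos(∠HAJ) = (AH² + AJ² - HJ²) / (2·AH·AJ)
  ∠HAJ = 31.59°

Step 7: From IB = 7.71, IH = 10, BH = 4, by the inverse law of cosines:
  cos(∠BIH) = (IB² + IH² - BH²) / (2·IB·IH)
  ∠BIH = 21.52°

Step 8: From BH = 4, BI = 7.71, HI = 10, by the inverse law of cosines:
  cos(∠HBI) = (BH² + BI² - HI²) / (2·BH·BI)
  ∠HBI = 113.48°

Step 9: From JA = 18.9, JH = 14, AH = 26, by the inverse law of cosines:
  cos(∠AJH) = (JA² + JH² - AH²) / (2·JA·JH)
  ∠AJH = 103.41°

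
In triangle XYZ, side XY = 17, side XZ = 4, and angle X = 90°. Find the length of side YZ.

The included angle is 90°, so the triangle is right-angled at X. The opposite side YZ is the hypotenuse.
By the Pythagorean theorem: YZ = sqrt(17^2 + 4^2) = sqrt(305) = sqrt(305).

sqrt(305)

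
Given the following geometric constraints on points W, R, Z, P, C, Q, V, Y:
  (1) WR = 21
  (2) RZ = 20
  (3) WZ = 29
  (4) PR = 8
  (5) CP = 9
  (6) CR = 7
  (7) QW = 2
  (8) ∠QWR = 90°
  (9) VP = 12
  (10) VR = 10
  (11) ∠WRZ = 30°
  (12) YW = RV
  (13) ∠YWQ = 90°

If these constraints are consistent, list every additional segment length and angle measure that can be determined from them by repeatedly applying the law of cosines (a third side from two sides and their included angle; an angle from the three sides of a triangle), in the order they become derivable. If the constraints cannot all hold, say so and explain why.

These constraints are not satisfiable: (1), (2) and (3) fix all three sides of triangle WRZ, so by the law of cosines cos(∠WRZ) = (21² + 20² − 29²) / (2·21·20) = 0.0000, i.e. ∠WRZ ≈ 90°, which contradicts (11) ∠WRZ = 30°. No planar figure meets all of them, so nothing further can be derived.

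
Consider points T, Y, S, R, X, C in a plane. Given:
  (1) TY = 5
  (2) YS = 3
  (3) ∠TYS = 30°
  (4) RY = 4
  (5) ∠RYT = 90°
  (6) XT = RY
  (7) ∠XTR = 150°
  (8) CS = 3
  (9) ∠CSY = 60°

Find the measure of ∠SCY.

Step 1: By the law of cosines on triangle CSY: CY² = 3² + 3² − 2·3·3·cos(60°) = 9, so CY = 3.
Step 2: By the inverse law of cosines on triangle SCY: cos(∠SCY) = (3² + 3² − 3²) / (2·3·3) = 9/18 = 0.5, so ∠SCY = 60°.

Therefore, the measure of angle ∠SCY = 60°.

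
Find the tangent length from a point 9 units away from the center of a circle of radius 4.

Let T be the point of tangency. Then OT ⊥ XT (radius ⊥ tangent).
In right triangle OTX: OX² = OT² + XT²
9² = 4² + XT²
XT² = 65, XT = sqrt(65)

sqrt(65)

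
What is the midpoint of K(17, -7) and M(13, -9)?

The midpoint is the average of the coordinates:
x: (17 + 13)/2 = 15
y: (-7 + -9)/2 = -8
Midpoint = (15, -8)

(15, -8)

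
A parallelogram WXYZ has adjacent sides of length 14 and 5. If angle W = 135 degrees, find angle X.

In a parallelogram, consecutive angles are supplementary (sum to 180°).
angle X = 180 - angle W
angle X = 180 - 135
angle X = 45 degrees

45 degrees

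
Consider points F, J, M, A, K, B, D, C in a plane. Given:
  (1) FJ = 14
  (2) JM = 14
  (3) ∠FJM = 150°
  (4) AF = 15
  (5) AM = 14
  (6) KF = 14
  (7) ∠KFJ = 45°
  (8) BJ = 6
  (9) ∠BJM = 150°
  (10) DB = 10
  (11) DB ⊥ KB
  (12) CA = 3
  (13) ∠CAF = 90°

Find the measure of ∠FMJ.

Step 1: By the law of cosines on triangle MJF: MF² = 14² + 14² − 2·14·14·cos(150°) = 731.48, so MF ≈ 27.05.
Step 2: By the inverse law of cosines on triangle FMJ: cos(∠FMJ) = (27.05² + 14² − 14²) / (2·27.05·14) = 731.48/757.29 = 0.9659, so ∠FMJ = 15°.

Therefore, the measure of angle ∠FMJ = 15°.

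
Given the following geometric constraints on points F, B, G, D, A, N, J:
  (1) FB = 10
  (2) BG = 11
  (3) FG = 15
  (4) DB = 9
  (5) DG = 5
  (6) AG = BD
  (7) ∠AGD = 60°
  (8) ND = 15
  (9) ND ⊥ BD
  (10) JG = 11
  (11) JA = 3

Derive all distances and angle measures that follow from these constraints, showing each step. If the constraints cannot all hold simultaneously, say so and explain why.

The constraints are consistent.

From the given relations:
  AG = BD = 9

Step 1: From BD = 9, DN = 15, and ∠BDN = 90°, by the law of cosines:
  BN² = BD² + DN² - 2·BD·DN·cos(90°) = 81 + 225 - 0 = 306
  BN = 3·√34

Step 2: From DG = 5, GA = 9, and ∠DGA = 60°, by the law of cosines:
  DA² = DG² + GA² - 2·DG·GA·cos(60°) = 25 + 81 - 45 = 61
  DA = √61

Step 3: From FB = 10, FG = 15, BG = 11, by the inverse law of cosines:
  cos(∠BFG) = (FB² + FG² - BG²) / (2·FB·FG)
  ∠BFG = 47.16°

Step 4: From BD = 9, BG = 11, DG = 5, by the inverse law of cosines:
  cos(∠DBG) = (BD² + BG² - DG²) / (2·BD·BG)
  ∠DBG = 26.63°

Step 5: From BF = 10, BG = 11, FG = 15, by the inverse law of cosines:
  cos(∠FBG) = (BF² + BG² - FG²) / (2·BF·BG)
  ∠FBG = 91.04°

Step 6: From GA = 9, GJ = 11, AJ = 3, by the inverse law of cosines:
  cos(∠AGJ) = (GA² + GJ² - AJ²) / (2·GA·GJ)
  ∠AGJ = 12.9°

Step 7: From GB = 11, GD = 5, BD = 9, by the inverse law of cosines:
  cos(∠BGD) = (GB² + GD² - BD²) / (2·GB·GD)
  ∠BGD = 53.78°

Step 8: From GB = 11, GF = 15, BF = 10, by the inverse law of cosines:
  cos(∠BGF) = (GB² + GF² - BF²) / (2·GB·GF)
  ∠BGF = 41.8°

Step 9: From DB = 9, DG = 5, BG = 11, by the inverse law of cosines:
  cos(∠BDG) = (DB² + DG² - BG²) / (2·DB·DG)
  ∠BDG = 99.59°

Step 10: From AG = 9, AJ = 3, GJ = 11, by the inverse law of cosines:
  cos(∠GAJ) = (AG² + AJ² - GJ²) / (2·AG·AJ)
  ∠GAJ = 125.03°

Step 11: From JA = 3, JG = 11, AG = 9, by the inverse law of cosines:
  cos(∠AJG) = (JA² + JG² - AG²) / (2·JA·JG)
  ∠AJG = 42.06°

Step 12: From BD = 9, BN = 3·√34, DN = 15, by the inverse law of cosines:
  cos(∠DBN) = (BD² + BN² - DN²) / (2·BD·BN)
  ∠DBN = 59.04°

Step 13: From DA = √61, DG = 5, AG = 9, by the inverse law of cosines:
  cos(∠ADG) = (DA² + DG² - AG²) / (2·DA·DG)
  ∠ADG = 86.33°

Step 14: From AD = √61, AG = 9, DG = 5, by the inverse law of cosines:
  cos(∠DAG) = (AD² + AG² - DG²) / (2·AD·AG)
  ∠DAG = 33.67°

Step 15: From NB = 3·√34, ND = 15, BD = 9, by the inverse law of cosines:
  cos(∠BND) = (NB² + ND² - BD²) / (2·NB·ND)
  ∠BND = 30.96°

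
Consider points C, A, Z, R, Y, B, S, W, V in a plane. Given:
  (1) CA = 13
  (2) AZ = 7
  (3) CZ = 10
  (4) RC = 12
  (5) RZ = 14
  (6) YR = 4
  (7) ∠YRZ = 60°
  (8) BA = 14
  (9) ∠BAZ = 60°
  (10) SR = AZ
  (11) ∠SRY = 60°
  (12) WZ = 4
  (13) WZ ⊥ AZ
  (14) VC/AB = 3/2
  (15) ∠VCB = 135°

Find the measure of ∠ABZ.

Step 1: By the law of cosines on triangle BAZ: BZ² = 14² + 7² − 2·14·7·cos(60°) = 147, so BZ = 7·√3.
Step 2: By the inverse law of cosines on triangle ABZ: cos(∠ABZ) = (14² + (7·√3)² − 7²) / (2·14·7·√3) = 294/339.48 = 0.866, so ∠ABZ = 30°.

Therefore, the measure of angle ∠ABZ = 30°.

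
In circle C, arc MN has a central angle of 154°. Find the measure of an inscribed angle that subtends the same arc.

An inscribed angle intercepts an arc from a point on the circle, while the central angle intercepts the same arc from the center.
The inscribed angle is always half the central angle: 154° / 2 = 77°.

77°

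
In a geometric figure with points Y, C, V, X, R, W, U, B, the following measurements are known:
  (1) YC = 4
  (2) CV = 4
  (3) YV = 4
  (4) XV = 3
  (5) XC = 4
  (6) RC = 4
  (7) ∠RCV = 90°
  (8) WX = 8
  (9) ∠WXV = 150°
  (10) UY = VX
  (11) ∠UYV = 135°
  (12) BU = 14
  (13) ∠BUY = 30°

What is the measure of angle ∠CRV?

Step 1: By the law of cosines on triangle RCV: RV² = 4² + 4² − 2·4·4·cos(90°) = 32, so RV = 4·√2.
Step 2: By the inverse law of cosines on triangle CRV: cos(∠CRV) = (4² + (4·√2)² − 4²) / (2·4·4·√2) = 32/45.25 = 0.7071, so ∠CRV = 45°.

Therefore, the measure of angle ∠CRV = 45°.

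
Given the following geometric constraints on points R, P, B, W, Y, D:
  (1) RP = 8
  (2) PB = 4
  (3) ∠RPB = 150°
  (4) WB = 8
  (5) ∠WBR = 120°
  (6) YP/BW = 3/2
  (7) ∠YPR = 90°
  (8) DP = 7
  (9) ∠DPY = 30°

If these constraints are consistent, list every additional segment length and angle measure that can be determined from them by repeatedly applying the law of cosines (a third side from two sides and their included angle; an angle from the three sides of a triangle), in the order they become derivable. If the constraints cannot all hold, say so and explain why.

The constraints are consistent. Derivable facts, in order:
After 1 step:
- RB ≈ 11.64
- RY = 4·√13
- YD ≈ 6.89
After 2 steps:
- RW ≈ 17.1
- ∠BRP = 9.9°
- ∠DYP = 30.52°
- ∠PBR = 20.1°
- ∠PDY = 119.48°
- ∠PRY = 56.31°
- ∠PYR = 33.69°
After 3 steps:
- ∠BRW = 23.9°
- ∠BWR = 36.1°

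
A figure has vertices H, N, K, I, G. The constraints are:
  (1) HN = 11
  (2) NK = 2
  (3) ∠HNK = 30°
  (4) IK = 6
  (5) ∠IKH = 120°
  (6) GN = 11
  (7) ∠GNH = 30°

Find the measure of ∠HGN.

Step 1: By the law of cosines on triangle GNH: GH² = 11² + 11² − 2·11·11·cos(30°) = 32.42, so GH ≈ 5.69.
Step 2: By the inverse law of cosines on triangle HGN: cos(∠HGN) = (5.69² + 11² − 11²) / (2·5.69·11) = 32.42/125.27 = 0.2588, so ∠HGN = 75°.

Therefore, the measure of angle ∠HGN = 75°.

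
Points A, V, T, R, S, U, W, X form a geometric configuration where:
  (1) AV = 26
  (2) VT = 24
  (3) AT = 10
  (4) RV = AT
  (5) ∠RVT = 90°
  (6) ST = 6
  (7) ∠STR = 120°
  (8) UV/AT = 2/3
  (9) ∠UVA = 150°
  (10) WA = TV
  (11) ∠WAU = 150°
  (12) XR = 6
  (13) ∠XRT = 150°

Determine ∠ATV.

Step 1: By the inverse law of cosines on triangle ATV: cos(∠ATV) = (10² + 24² − 26²) / (2·10·24) = 0/480 = 0, so ∠ATV = 90°.

Therefore, the measure of angle ∠ATV = 90°.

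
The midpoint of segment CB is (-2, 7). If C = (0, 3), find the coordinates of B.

Using the midpoint formula: M = ((x1 + x2)/2, (y1 + y2)/2)
We know M = (-2, 7) and C = (0, 3)
For x: -2 = (0 + x2)/2, so x2 = 2*-2 - 0 = -4
For y: 7 = (3 + y2)/2, so y2 = 2*7 - 3 = 11
B = (-4, 11)

(-4, 11)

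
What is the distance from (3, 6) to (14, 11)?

d = sqrt((11)^2 + (5)^2) = sqrt(146)

sqrt(146)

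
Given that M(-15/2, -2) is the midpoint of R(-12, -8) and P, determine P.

Using the midpoint formula: M = ((x1 + x2)/2, (y1 + y2)/2)
We know M = (-15/2, -2) and R = (-12, -8)
For x: -15/2 = (-12 + x2)/2, so x2 = 2*-15/2 - -12 = -3
For y: -2 = (-8 + y2)/2, so y2 = 2*-2 - -8 = 4
P = (-3, 4)

(-3, 4)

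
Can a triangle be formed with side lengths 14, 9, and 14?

For three segments to close into a triangle, no single side can be as long as the other two combined.
The longest side is 14, and 9 + 14 = 23 > 14.
A triangle can be formed.

Yes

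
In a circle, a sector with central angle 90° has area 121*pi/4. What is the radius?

The sector covers 90°/360° = 1/4 of the full circle.
Full circle area = 121*pi/4 / 1/4 = 121*pi.
Since full area = πr², we get r² = 121*pi/π = 121, so r = 11.

11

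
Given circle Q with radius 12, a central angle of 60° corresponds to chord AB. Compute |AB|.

Chord = 2(12) sin(30°) = 12

12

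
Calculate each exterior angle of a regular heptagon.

Each exterior angle of a regular n-gon is 360 / n.
For n = 7: 360 / 7 = 360/7 degrees.

360/7 degrees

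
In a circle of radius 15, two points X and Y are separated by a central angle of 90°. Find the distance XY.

Chord = 2(15) sin(45°) = 15*sqrt(2)

15*sqrt(2)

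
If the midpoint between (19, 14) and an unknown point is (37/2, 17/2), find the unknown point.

Using the midpoint formula: M = ((x1 + x2)/2, (y1 + y2)/2)
We know M = (37/2, 17/2) and M = (19, 14)
For x: 37/2 = (19 + x2)/2, so x2 = 2*37/2 - 19 = 18
For y: 17/2 = (14 + y2)/2, so y2 = 2*17/2 - 14 = 3
L = (18, 3)

(18, 3)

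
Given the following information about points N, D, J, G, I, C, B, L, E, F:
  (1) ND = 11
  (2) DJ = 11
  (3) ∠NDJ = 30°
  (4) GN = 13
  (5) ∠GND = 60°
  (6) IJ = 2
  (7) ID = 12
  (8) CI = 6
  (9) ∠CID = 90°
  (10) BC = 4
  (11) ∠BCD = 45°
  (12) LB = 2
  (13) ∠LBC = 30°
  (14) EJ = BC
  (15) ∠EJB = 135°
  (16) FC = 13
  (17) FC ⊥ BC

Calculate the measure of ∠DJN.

Step 1: By the law of cosines on triangle JDN: JN² = 11² + 11² − 2·11·11·cos(30°) = 32.42, so JN ≈ 5.69.
Step 2: By the inverse law of cosines on triangle DJN: cos(∠DJN) = (11² + 5.69² − 11²) / (2·11·5.69) = 32.42/125.27 = 0.2588, so ∠DJN = 75°.

Therefore, the measure of angle ∠DJN = 75°.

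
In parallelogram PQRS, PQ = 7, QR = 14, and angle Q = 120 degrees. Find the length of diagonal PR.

Law of cosines: d^2 = 7^2 + 14^2 - 2(7)(14)cos(120°) = 343, so d = 7*sqrt(7).

7*sqrt(7)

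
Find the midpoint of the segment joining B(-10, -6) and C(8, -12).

M = ((x₁ + x₂)/2, (y₁ + y₂)/2)
= ((-10 + 8)/2, (-6 + -12)/2)
= (-2/2, -18/2) = (-1, -9)

(-1, -9)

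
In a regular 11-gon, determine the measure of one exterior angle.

Each exterior angle of a regular n-gon is 360 / n.
For n = 11: 360 / 11 = 360/11 degrees.

360/11 degrees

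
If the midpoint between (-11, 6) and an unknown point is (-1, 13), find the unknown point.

Using the midpoint formula: M = ((x1 + x2)/2, (y1 + y2)/2)
We know M = (-1, 13) and D = (-11, 6)
For x: -1 = (-11 + x2)/2, so x2 = 2*-1 - -11 = 9
For y: 13 = (6 + y2)/2, so y2 = 2*13 - 6 = 20
B = (9, 20)

(9, 20)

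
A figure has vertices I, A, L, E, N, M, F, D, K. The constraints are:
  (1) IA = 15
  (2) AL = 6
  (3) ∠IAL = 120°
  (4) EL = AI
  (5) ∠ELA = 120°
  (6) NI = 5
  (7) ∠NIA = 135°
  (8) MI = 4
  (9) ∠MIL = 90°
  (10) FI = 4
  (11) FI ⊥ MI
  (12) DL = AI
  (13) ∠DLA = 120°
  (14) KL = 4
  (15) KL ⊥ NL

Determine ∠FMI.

Step 1: By the law of cosines on triangle MIF: MF² = 4² + 4² − 2·4·4·cos(90°) = 32, so MF = 4·√2.
Step 2: By the inverse law of cosines on triangle FMI: cos(∠FMI) = ((4·√2)² + 4² − 4²) / (2·4·√2·4) = 32/45.25 = 0.7071, so ∠FMI = 45°.

Therefore, the measure of angle ∠FMI = 45°.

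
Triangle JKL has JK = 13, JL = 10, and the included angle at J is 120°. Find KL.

By the law of cosines: KL^2 = JK^2 + JL^2 - 2*JK*JL*cos(J)
KL^2 = 13^2 + 10^2 - 2*13*10*cos(120°)
KL^2 = 169 + 100 - 260*(-1/2)
KL^2 = 399
KL = sqrt(399)

sqrt(399)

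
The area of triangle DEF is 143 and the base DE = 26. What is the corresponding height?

height = 2 * 143 / 26 = 11

11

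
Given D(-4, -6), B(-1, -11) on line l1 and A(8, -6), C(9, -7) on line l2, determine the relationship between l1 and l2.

Slope of line 1: m1 = (-11 - -6)/(-1 - -4) = -5/3 = -5/3
Slope of line 2: m2 = (-7 - -6)/(9 - 8) = -1/1 = -1
m1 != m2 (-5/3 != -1), so not parallel.
m1 * m2 = (-5/3) * (-1) = 5/3 != -1, so not perpendicular.
The lines are neither parallel nor perpendicular.

Neither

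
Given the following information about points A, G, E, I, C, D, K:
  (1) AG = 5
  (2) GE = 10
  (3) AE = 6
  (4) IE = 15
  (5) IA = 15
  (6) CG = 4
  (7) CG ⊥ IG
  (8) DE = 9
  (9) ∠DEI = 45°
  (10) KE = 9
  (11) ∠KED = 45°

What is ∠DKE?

Step 1: By the law of cosines on triangle KED: KD² = 9² + 9² − 2·9·9·cos(45°) = 47.45, so KD ≈ 6.89.
Step 2: By the inverse law of cosines on triangle DKE: cos(∠DKE) = (6.89² + 9² − 9²) / (2·6.89·9) = 47.45/123.99 = 0.3827, so ∠DKE = 67.5°.

Therefore, the measure of angle ∠DKE = 67.5°.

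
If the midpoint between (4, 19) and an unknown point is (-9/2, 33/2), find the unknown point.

Using the midpoint formula: M = ((x1 + x2)/2, (y1 + y2)/2)
We know M = (-9/2, 33/2) and S = (4, 19)
For x: -9/2 = (4 + x2)/2, so x2 = 2*-9/2 - 4 = -13
For y: 33/2 = (19 + y2)/2, so y2 = 2*33/2 - 19 = 14
P = (-13, 14)

(-13, 14)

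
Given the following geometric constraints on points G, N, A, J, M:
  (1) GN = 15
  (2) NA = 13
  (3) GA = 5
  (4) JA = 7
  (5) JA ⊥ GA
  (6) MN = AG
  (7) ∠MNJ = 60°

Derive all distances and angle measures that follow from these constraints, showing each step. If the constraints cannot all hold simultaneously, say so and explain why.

The constraints are consistent.

From the given relations:
  MN = AG = 5

Step 1: From GA = 5, AJ = 7, and ∠GAJ = 90°, by the law of cosines:
  GJ² = GA² + AJ² - 2·GA·AJ·cos(90°) = 25 + 49 - 0 = 74
  GJ = √74

Step 2: From GA = 5, GN = 15, AN = 13, by the inverse law of cosines:
  cos(∠AGN) = (GA² + GN² - AN²) / (2·GA·GN)
  ∠AGN = 57.32°

Step 3: From NA = 13, NG = 15, AG = 5, by the inverse law of cosines:
  cos(∠ANG) = (NA² + NG² - AG²) / (2·NA·NG)
  ∠ANG = 18.89°

Step 4: From AG = 5, AN = 13, GN = 15, by the inverse law of cosines:
  cos(∠GAN) = (AG² + AN² - GN²) / (2·AG·AN)
  ∠GAN = 103.8°

Step 5: From GA = 5, GJ = √74, AJ = 7, by the inverse law of cosines:
  cos(∠AGJ) = (GA² + GJ² - AJ²) / (2·GA·GJ)
  ∠AGJ = 54.46°

Step 6: From JA = 7, JG = √74, AG = 5, by the inverse law of cosines:
  cos(∠AJG) = (JA² + JG² - AG²) / (2·JA·JG)
  ∠AJG = 35.54°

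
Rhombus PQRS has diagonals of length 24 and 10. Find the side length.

In a rhombus, the diagonals bisect each other perpendicularly, creating four congruent right triangles.
Each triangle has legs 12 (half of 24) and 5 (half of 10).
The hypotenuse of each right triangle is a side of the rhombus:
side = sqrt(12^2 + 5^2) = sqrt(169) = 13

13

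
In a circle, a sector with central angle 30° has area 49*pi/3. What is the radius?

The sector covers 30°/360° = 1/12 of the full circle.
Full circle area = 49*pi/3 / 1/12 = 196*pi.
Since full area = πr², we get r² = 196*pi/π = 196, so r = 14.

14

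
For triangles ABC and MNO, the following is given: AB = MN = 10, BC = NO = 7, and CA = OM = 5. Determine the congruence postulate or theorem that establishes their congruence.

Consider the given information: AB = MN = 10, BC = NO = 7, and CA = OM = 5
This is not AAS or HL: AAS requires two angles and a non-included side. HL only applies to right triangles with matching hypotenuse and leg.
The correct criterion is SSS. All three pairs of corresponding sides are equal (Side-Side-Side).

SSS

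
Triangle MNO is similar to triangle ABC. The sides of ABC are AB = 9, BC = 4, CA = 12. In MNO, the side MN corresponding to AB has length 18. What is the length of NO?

k = 18/9 = 2. NO = 2 * 4 = 8.

8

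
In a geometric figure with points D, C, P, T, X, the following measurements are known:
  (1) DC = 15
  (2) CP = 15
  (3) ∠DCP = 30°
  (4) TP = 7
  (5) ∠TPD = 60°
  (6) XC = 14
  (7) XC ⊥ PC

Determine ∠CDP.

Step 1: By the law of cosines on triangle DCP: DP² = 15² + 15² − 2·15·15·cos(30°) = 60.29, so DP ≈ 7.76.
Step 2: By the inverse law of cosines on triangle CDP: cos(∠CDP) = (15² + 7.76² − 15²) / (2·15·7.76) = 60.29/232.94 = 0.2588, so ∠CDP = 75°.

Therefore, the measure of angle ∠CDP = 75°.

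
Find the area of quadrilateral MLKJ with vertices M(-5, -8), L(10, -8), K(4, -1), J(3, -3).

The Shoelace formula works by pairing each vertex with the next (cycling back to the first).
For each pair, compute x_i*y_(i+1) - x_(i+1)*y_i:
  (-5*-8 - 10*-8) = 120
  (10*-1 - 4*-8) = 22
  (4*-3 - 3*-1) = -9
  (3*-8 - -5*-3) = -39
Taking half the absolute value of the total: Area = (1/2)(94) = 47.

47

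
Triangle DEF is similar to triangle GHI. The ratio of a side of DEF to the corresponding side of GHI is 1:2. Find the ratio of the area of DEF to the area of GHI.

Area scales with the square of linear dimensions. If every length is multiplied by 1/2, then the area is multiplied by (1/2)^2 = 1/4.
The area ratio is 1:4.

1:4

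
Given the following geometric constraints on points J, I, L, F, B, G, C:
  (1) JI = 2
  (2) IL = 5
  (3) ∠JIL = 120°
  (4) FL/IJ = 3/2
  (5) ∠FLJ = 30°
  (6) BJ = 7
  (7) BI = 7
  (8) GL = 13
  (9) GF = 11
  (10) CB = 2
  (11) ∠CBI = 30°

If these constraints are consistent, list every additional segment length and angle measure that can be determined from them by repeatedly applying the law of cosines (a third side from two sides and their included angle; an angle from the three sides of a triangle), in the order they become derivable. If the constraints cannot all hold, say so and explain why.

The constraints are consistent. Derivable facts, in order:
After 1 step:
- IC ≈ 5.36
- JL = √39
- ∠BIJ = 81.79°
- ∠BJI = 81.79°
- ∠FGL = 10.73°
- ∠FLG = 43.05°
- ∠GFL = 126.22°
- ∠IBJ = 16.43°
After 2 steps:
- JF ≈ 3.94
- ∠BCI = 139.25°
- ∠BIC = 10.75°
- ∠IJL = 43.9°
- ∠ILJ = 16.1°
After 3 steps:
- ∠FJL = 22.36°
- ∠JFL = 127.64°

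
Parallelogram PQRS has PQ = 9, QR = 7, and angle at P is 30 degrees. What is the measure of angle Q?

Consecutive angles are supplementary: angle Q = 180 - 30 = 150 degrees.

150 degrees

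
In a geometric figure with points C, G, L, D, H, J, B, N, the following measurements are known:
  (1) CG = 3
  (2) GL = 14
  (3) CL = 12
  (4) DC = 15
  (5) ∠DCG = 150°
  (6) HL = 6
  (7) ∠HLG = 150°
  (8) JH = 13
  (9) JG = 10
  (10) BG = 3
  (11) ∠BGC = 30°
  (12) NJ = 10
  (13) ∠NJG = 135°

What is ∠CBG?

Step 1: By the law of cosines on triangle BGC: BC² = 3² + 3² − 2·3·3·cos(30°) = 2.41, so BC ≈ 1.55.
Step 2: By the inverse law of cosines on triangle CBG: cos(∠CBG) = (1.55² + 3² − 3²) / (2·1.55·3) = 2.41/9.32 = 0.2588, so ∠CBG = 75°.

Therefore, the measure of angle ∠CBG = 75°.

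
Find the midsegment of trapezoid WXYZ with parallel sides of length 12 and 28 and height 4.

The midsegment (median) of a trapezoid connects the midpoints of the non-parallel sides.
Its length is the average of the two bases: (12 + 28) / 2 = 20.

20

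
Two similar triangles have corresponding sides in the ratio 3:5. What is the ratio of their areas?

Area scales with the square of linear dimensions. If every length is multiplied by 3/5, then the area is multiplied by (3/5)^2 = 9/25.
The area ratio is 9:25.

9:25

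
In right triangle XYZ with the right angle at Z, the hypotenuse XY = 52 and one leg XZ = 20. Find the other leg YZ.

By the Pythagorean theorem: YZ^2 = XY^2 - XZ^2
YZ^2 = 52^2 - 20^2 = 2704 - 400 = 2304
YZ = sqrt(2304) = 48

48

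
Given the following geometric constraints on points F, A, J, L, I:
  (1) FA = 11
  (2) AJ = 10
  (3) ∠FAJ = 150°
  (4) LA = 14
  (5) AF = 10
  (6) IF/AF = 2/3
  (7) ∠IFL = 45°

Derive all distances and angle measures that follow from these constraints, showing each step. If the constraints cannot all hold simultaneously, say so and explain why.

These constraints are not satisfiable: (1) FA = 11 and (5) AF = 10 assign two different lengths to the same segment. No planar figure meets all of them, so nothing further can be derived.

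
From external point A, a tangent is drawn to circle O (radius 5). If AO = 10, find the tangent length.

Let T be the point of tangency. Then OT ⊥ AT (radius ⊥ tangent).
In right triangle OTA: OA² = OT² + AT²
10² = 5² + AT²
AT² = 75, AT = 5*sqrt(3)

5*sqrt(3)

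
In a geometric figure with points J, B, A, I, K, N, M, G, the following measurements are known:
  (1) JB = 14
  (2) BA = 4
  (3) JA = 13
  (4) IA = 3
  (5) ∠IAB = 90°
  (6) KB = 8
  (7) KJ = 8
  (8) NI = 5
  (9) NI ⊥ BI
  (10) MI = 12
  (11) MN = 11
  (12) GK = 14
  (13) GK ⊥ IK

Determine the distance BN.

Step 1: By the law of cosines on triangle BAI: BI² = 4² + 3² − 2·4·3·cos(90°) = 25, so BI = 5.
Step 2: By the law of cosines on triangle BIN: BN² = 5² + 5² − 2·5·5·cos(90°) = 50, so BN = 5·√2.

Therefore, the length of BN = 5·√2.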